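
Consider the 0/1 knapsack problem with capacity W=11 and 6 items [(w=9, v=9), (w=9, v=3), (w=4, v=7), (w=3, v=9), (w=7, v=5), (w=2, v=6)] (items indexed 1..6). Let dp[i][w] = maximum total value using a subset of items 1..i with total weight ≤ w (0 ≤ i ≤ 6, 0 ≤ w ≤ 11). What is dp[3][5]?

7

i\w   0   1   2   3   4   5   6   7   8   9  10  11
  0   0   0   0   0   0   0   0   0   0   0   0   0
  1   0   0   0   0   0   0   0   0   0   9   9   9
  2   0   0   0   0   0   0   0   0   0   9   9   9
  3   0   0   0   0   7   7   7   7   7   9   9   9
  4   0   0   0   9   9   9   9  16  16  16  16  16
  5   0   0   0   9   9   9   9  16  16  16  16  16
  6   0   0   6   9   9  15  15  16  16  22  22  22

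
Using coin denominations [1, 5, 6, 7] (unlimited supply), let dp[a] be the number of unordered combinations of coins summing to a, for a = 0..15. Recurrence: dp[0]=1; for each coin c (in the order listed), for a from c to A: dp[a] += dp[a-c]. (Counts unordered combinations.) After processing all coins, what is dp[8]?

4

after  coin     0     1     2     3     4     5     6     7     8     9    10    11    12    13    14    15
          1     1     1     1     1     1     1     1     1     1     1     1     1     1     1     1     1
          5     1     1     1     1     1     2     2     2     2     2     3     3     3     3     3     4
          6     1     1     1     1     1     2     3     3     3     3     4     5     6     6     6     7
          7     1     1     1     1     1     2     3     4     4     4     5     6     8     9    10    11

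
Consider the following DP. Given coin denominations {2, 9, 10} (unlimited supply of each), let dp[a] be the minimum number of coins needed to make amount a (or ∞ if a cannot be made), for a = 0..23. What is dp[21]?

3

 a  0  1  2  3  4  5  6  7  8  9 10 11 12 13 14 15 16 17 18 19 20 21 22 23
dp  0  -  1  -  2  -  3  -  4  1  1  2  2  3  3  4  4  5  2  2  2  3  3  4
(- denotes ∞ / unreachable)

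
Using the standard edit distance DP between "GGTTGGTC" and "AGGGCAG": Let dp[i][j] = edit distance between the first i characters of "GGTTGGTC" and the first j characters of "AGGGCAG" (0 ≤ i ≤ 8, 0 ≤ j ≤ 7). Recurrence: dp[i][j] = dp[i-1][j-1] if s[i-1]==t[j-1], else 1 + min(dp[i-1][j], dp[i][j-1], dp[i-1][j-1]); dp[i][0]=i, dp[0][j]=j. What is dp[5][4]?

   ''  A  G  G  G  C  A  G
''  0  1  2  3  4  5  6  7
 G  1  1  1  2  3  4  5  6
 G  2  2  1  1  2  3  4  5
 T  3  3  2  2  2  3  4  5
 T  4  4  3  3  3  3  4  5
 G  5  5  4  3  3  4  4  4
 G  6  6  5  4  3  4  5  4
 T  7  7  6  5  4  4  5  5
 C  8  8  7  6  5  4  5  6

3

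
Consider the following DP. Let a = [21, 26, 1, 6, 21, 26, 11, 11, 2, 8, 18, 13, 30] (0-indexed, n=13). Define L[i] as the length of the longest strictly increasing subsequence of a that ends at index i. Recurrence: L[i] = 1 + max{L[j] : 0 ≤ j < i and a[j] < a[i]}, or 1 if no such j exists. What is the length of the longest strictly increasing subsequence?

   i    0    1    2    3    4    5    6    7    8    9   10   11   12
a[i]   21   26    1    6   21   26   11   11    2    8   18   13   30
L[i]    1    2    1    2    3    4    3    3    2    3    4    4    5

5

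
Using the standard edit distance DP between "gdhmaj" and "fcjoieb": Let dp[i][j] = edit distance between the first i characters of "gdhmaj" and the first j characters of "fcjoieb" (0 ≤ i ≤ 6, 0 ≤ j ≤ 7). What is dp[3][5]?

5

   ''  f  c  j  o  i  e  b
''  0  1  2  3  4  5  6  7
 g  1  1  2  3  4  5  6  7
 d  2  2  2  3  4  5  6  7
 h  3  3  3  3  4  5  6  7
 m  4  4  4  4  4  5  6  7
 a  5  5  5  5  5  5  6  7
 j  6  6  6  5  6  6  6  7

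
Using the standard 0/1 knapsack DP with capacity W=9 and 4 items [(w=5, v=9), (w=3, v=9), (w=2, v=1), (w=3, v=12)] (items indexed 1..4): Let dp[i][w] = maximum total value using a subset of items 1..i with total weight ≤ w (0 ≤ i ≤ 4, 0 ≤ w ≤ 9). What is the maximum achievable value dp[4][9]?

22

i\w   0   1   2   3   4   5   6   7   8   9
  0   0   0   0   0   0   0   0   0   0   0
  1   0   0   0   0   0   9   9   9   9   9
  2   0   0   0   9   9   9   9   9  18  18
  3   0   0   1   9   9  10  10  10  18  18
  4   0   0   1  12  12  13  21  21  22  22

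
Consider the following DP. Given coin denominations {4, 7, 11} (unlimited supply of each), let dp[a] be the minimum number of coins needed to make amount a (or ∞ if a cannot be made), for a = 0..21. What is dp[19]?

 a  0  1  2  3  4  5  6  7  8  9 10 11 12 13 14 15 16 17 18 19 20 21
dp  0  -  -  -  1  -  -  1  2  -  -  1  3  -  2  2  4  -  2  3  5  3
(- denotes ∞ / unreachable)

3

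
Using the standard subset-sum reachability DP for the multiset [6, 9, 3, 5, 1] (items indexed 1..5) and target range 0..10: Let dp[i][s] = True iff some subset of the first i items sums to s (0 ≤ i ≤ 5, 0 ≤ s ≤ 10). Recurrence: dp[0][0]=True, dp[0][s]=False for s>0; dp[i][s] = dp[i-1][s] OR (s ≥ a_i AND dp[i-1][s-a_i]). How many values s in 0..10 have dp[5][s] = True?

i\s   0   1   2   3   4   5   6   7   8   9  10
  0   T   F   F   F   F   F   F   F   F   F   F
  1   T   F   F   F   F   F   T   F   F   F   F
  2   T   F   F   F   F   F   T   F   F   T   F
  3   T   F   F   T   F   F   T   F   F   T   F
  4   T   F   F   T   F   T   T   F   T   T   F
  5   T   T   F   T   T   T   T   T   T   T   T

10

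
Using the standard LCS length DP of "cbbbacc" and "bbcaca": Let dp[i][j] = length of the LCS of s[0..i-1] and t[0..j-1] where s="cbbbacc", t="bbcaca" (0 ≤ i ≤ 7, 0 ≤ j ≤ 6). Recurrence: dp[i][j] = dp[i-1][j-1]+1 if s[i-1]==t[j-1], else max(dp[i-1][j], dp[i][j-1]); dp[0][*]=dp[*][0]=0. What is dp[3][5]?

2

   ''  b  b  c  a  c  a
''  0  0  0  0  0  0  0
 c  0  0  0  1  1  1  1
 b  0  1  1  1  1  1  1
 b  0  1  2  2  2  2  2
 b  0  1  2  2  2  2  2
 a  0  1  2  2  3  3  3
 c  0  1  2  3  3  4  4
 c  0  1  2  3  3  4  4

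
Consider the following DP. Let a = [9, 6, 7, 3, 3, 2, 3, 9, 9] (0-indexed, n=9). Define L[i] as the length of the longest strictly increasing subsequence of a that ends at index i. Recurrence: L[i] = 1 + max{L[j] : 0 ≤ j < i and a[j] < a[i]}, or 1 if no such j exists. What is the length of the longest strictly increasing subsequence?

3

   i    0    1    2    3    4    5    6    7    8
a[i]    9    6    7    3    3    2    3    9    9
L[i]    1    1    2    1    1    1    2    3    3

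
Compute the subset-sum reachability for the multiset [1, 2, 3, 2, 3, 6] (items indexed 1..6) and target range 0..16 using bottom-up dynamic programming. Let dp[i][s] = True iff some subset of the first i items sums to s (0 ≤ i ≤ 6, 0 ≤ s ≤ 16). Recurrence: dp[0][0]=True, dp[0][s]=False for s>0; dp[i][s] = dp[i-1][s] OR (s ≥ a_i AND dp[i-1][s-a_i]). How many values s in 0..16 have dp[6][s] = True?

17

i\s   0   1   2   3   4   5   6   7   8   9  10  11  12  13  14  15  16
  0   T   F   F   F   F   F   F   F   F   F   F   F   F   F   F   F   F
  1   T   T   F   F   F   F   F   F   F   F   F   F   F   F   F   F   F
  2   T   T   T   T   F   F   F   F   F   F   F   F   F   F   F   F   F
  3   T   T   T   T   T   T   T   F   F   F   F   F   F   F   F   F   F
  4   T   T   T   T   T   T   T   T   T   F   F   F   F   F   F   F   F
  5   T   T   T   T   T   T   T   T   T   T   T   T   F   F   F   F   F
  6   T   T   T   T   T   T   T   T   T   T   T   T   T   T   T   T   T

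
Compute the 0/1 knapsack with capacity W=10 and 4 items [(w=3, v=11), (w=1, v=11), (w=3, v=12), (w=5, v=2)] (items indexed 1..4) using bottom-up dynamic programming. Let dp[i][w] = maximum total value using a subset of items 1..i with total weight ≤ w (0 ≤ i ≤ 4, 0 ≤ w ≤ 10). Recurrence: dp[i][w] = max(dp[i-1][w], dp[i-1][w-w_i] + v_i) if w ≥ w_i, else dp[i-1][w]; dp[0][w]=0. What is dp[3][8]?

34

i\w   0   1   2   3   4   5   6   7   8   9  10
  0   0   0   0   0   0   0   0   0   0   0   0
  1   0   0   0  11  11  11  11  11  11  11  11
  2   0  11  11  11  22  22  22  22  22  22  22
  3   0  11  11  12  23  23  23  34  34  34  34
  4   0  11  11  12  23  23  23  34  34  34  34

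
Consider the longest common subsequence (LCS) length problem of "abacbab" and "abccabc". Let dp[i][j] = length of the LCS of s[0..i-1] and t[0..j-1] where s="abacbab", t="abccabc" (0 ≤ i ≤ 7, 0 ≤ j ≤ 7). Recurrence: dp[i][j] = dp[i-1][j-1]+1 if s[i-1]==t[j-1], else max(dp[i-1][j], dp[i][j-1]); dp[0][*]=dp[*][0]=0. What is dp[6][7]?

4

   ''  a  b  c  c  a  b  c
''  0  0  0  0  0  0  0  0
 a  0  1  1  1  1  1  1  1
 b  0  1  2  2  2  2  2  2
 a  0  1  2  2  2  3  3  3
 c  0  1  2  3  3  3  3  4
 b  0  1  2  3  3  3  4  4
 a  0  1  2  3  3  4  4  4
 b  0  1  2  3  3  4  5  5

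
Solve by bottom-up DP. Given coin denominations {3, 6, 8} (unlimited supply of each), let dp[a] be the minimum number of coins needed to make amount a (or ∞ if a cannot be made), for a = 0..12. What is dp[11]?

 a  0  1  2  3  4  5  6  7  8  9 10 11 12
dp  0  -  -  1  -  -  1  -  1  2  -  2  2
(- denotes ∞ / unreachable)

2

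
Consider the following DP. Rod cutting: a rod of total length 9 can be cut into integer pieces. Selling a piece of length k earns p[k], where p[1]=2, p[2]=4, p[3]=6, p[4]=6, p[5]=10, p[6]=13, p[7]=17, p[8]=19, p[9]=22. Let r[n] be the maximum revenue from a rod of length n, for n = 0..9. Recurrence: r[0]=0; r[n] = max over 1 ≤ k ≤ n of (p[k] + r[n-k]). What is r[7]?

17

   n    0    1    2    3    4    5    6    7    8    9
r[n]    0    2    4    6    8   10   13   17   19   22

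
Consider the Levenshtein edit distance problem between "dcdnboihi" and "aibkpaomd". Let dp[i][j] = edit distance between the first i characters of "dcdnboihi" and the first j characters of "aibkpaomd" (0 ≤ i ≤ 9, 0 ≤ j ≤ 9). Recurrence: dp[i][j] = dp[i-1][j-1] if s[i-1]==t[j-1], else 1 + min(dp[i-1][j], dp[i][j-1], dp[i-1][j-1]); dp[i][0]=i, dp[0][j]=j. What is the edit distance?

9

   ''  a  i  b  k  p  a  o  m  d
''  0  1  2  3  4  5  6  7  8  9
 d  1  1  2  3  4  5  6  7  8  8
 c  2  2  2  3  4  5  6  7  8  9
 d  3  3  3  3  4  5  6  7  8  8
 n  4  4  4  4  4  5  6  7  8  9
 b  5  5  5  4  5  5  6  7  8  9
 o  6  6  6  5  5  6  6  6  7  8
 i  7  7  6  6  6  6  7  7  7  8
 h  8  8  7  7  7  7  7  8  8  8
 i  9  9  8  8  8  8  8  8  9  9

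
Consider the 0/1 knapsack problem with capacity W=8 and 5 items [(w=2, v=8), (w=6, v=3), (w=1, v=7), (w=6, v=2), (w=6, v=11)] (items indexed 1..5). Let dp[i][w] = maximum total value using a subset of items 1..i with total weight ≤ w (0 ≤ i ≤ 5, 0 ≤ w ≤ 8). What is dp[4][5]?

i\w   0   1   2   3   4   5   6   7   8
  0   0   0   0   0   0   0   0   0   0
  1   0   0   8   8   8   8   8   8   8
  2   0   0   8   8   8   8   8   8  11
  3   0   7   8  15  15  15  15  15  15
  4   0   7   8  15  15  15  15  15  15
  5   0   7   8  15  15  15  15  18  19

15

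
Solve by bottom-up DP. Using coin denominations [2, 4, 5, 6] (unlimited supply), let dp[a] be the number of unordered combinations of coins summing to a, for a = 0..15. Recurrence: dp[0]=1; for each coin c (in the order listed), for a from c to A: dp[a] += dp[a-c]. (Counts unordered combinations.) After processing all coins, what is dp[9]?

2

after  coin     0     1     2     3     4     5     6     7     8     9    10    11    12    13    14    15
          2     1     0     1     0     1     0     1     0     1     0     1     0     1     0     1     0
          4     1     0     1     0     2     0     2     0     3     0     3     0     4     0     4     0
          5     1     0     1     0     2     1     2     1     3     2     4     2     5     3     6     4
          6     1     0     1     0     2     1     3     1     4     2     6     3     8     4    10     6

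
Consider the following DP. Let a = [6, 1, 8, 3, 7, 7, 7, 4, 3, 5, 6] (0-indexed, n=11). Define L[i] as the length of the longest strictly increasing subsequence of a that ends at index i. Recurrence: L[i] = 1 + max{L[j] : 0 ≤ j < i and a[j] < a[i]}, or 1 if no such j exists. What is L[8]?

   i    0    1    2    3    4    5    6    7    8    9   10
a[i]    6    1    8    3    7    7    7    4    3    5    6
L[i]    1    1    2    2    3    3    3    3    2    4    5

2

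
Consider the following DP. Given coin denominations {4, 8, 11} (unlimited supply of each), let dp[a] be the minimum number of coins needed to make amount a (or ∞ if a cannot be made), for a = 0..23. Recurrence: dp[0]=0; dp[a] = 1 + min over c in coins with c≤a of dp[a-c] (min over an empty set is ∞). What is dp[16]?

 a  0  1  2  3  4  5  6  7  8  9 10 11 12 13 14 15 16 17 18 19 20 21 22 23
dp  0  -  -  -  1  -  -  -  1  -  -  1  2  -  -  2  2  -  -  2  3  -  2  3
(- denotes ∞ / unreachable)

2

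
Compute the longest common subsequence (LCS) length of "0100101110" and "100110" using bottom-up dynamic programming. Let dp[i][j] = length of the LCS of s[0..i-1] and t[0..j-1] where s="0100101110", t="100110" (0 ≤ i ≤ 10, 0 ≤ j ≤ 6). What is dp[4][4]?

   ''  1  0  0  1  1  0
''  0  0  0  0  0  0  0
 0  0  0  1  1  1  1  1
 1  0  1  1  1  2  2  2
 0  0  1  2  2  2  2  3
 0  0  1  2  3  3  3  3
 1  0  1  2  3  4  4  4
 0  0  1  2  3  4  4  5
 1  0  1  2  3  4  5  5
 1  0  1  2  3  4  5  5
 1  0  1  2  3  4  5  5
 0  0  1  2  3  4  5  6

3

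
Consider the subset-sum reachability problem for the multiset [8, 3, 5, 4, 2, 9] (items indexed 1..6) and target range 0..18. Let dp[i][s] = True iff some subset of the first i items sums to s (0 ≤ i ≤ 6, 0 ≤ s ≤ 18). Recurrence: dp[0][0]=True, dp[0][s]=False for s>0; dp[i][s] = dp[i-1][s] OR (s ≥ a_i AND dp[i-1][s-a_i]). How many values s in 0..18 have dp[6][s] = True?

18

i\s   0   1   2   3   4   5   6   7   8   9  10  11  12  13  14  15  16  17  18
  0   T   F   F   F   F   F   F   F   F   F   F   F   F   F   F   F   F   F   F
  1   T   F   F   F   F   F   F   F   T   F   F   F   F   F   F   F   F   F   F
  2   T   F   F   T   F   F   F   F   T   F   F   T   F   F   F   F   F   F   F
  3   T   F   F   T   F   T   F   F   T   F   F   T   F   T   F   F   T   F   F
  4   T   F   F   T   T   T   F   T   T   T   F   T   T   T   F   T   T   T   F
  5   T   F   T   T   T   T   T   T   T   T   T   T   T   T   T   T   T   T   T
  6   T   F   T   T   T   T   T   T   T   T   T   T   T   T   T   T   T   T   T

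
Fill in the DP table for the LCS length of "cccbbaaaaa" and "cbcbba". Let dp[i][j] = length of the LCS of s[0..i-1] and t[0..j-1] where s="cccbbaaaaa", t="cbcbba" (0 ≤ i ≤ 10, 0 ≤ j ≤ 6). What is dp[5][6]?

   ''  c  b  c  b  b  a
''  0  0  0  0  0  0  0
 c  0  1  1  1  1  1  1
 c  0  1  1  2  2  2  2
 c  0  1  1  2  2  2  2
 b  0  1  2  2  3  3  3
 b  0  1  2  2  3  4  4
 a  0  1  2  2  3  4  5
 a  0  1  2  2  3  4  5
 a  0  1  2  2  3  4  5
 a  0  1  2  2  3  4  5
 a  0  1  2  2  3  4  5

4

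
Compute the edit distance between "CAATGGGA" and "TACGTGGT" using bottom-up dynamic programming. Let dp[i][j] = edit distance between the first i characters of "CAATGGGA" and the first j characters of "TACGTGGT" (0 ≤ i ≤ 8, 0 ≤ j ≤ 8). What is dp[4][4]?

   ''  T  A  C  G  T  G  G  T
''  0  1  2  3  4  5  6  7  8
 C  1  1  2  2  3  4  5  6  7
 A  2  2  1  2  3  4  5  6  7
 A  3  3  2  2  3  4  5  6  7
 T  4  3  3  3  3  3  4  5  6
 G  5  4  4  4  3  4  3  4  5
 G  6  5  5  5  4  4  4  3  4
 G  7  6  6  6  5  5  4  4  4
 A  8  7  6  7  6  6  5  5  5

3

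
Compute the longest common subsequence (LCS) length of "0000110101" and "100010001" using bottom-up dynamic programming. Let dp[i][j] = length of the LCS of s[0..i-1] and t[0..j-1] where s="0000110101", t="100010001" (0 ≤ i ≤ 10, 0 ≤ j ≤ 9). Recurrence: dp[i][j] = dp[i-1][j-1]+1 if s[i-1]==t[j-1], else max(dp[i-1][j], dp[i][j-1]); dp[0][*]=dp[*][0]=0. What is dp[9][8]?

6

   ''  1  0  0  0  1  0  0  0  1
''  0  0  0  0  0  0  0  0  0  0
 0  0  0  1  1  1  1  1  1  1  1
 0  0  0  1  2  2  2  2  2  2  2
 0  0  0  1  2  3  3  3  3  3  3
 0  0  0  1  2  3  3  4  4  4  4
 1  0  1  1  2  3  4  4  4  4  5
 1  0  1  1  2  3  4  4  4  4  5
 0  0  1  2  2  3  4  5  5  5  5
 1  0  1  2  2  3  4  5  5  5  6
 0  0  1  2  3  3  4  5  6  6  6
 1  0  1  2  3  3  4  5  6  6  7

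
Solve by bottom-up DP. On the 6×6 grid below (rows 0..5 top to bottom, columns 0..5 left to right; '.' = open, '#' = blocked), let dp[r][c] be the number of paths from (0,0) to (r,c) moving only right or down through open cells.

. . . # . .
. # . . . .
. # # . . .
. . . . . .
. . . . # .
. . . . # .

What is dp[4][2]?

3

r\c   0   1   2   3   4   5
  0   1   1   1   0   0   0
  1   1   0   1   1   1   1
  2   1   0   0   1   2   3
  3   1   1   1   2   4   7
  4   1   2   3   5   0   7
  5   1   3   6  11   0   7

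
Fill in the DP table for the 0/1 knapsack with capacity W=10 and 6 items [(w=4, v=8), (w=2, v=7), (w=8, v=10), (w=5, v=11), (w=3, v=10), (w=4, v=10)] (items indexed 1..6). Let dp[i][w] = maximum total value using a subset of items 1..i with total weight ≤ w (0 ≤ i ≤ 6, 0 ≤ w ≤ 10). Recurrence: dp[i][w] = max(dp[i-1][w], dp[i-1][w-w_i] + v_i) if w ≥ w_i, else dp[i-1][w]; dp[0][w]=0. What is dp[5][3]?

10

i\w   0   1   2   3   4   5   6   7   8   9  10
  0   0   0   0   0   0   0   0   0   0   0   0
  1   0   0   0   0   8   8   8   8   8   8   8
  2   0   0   7   7   8   8  15  15  15  15  15
  3   0   0   7   7   8   8  15  15  15  15  17
  4   0   0   7   7   8  11  15  18  18  19  19
  5   0   0   7  10  10  17  17  18  21  25  28
  6   0   0   7  10  10  17  17  20  21  27  28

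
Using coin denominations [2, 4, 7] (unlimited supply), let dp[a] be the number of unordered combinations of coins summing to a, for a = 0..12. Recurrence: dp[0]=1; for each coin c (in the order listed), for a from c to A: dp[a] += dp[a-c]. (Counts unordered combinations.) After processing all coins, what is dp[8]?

after  coin     0     1     2     3     4     5     6     7     8     9    10    11    12
          2     1     0     1     0     1     0     1     0     1     0     1     0     1
          4     1     0     1     0     2     0     2     0     3     0     3     0     4
          7     1     0     1     0     2     0     2     1     3     1     3     2     4

3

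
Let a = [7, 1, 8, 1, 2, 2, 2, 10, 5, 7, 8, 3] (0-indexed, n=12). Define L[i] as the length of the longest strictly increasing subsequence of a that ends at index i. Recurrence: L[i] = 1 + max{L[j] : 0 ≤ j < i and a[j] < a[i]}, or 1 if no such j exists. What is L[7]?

   i    0    1    2    3    4    5    6    7    8    9   10   11
a[i]    7    1    8    1    2    2    2   10    5    7    8    3
L[i]    1    1    2    1    2    2    2    3    3    4    5    3

3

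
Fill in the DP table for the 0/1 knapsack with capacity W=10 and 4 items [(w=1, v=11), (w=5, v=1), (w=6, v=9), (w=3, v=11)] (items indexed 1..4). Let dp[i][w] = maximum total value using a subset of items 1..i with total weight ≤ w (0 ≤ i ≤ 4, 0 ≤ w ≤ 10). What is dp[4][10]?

i\w   0   1   2   3   4   5   6   7   8   9  10
  0   0   0   0   0   0   0   0   0   0   0   0
  1   0  11  11  11  11  11  11  11  11  11  11
  2   0  11  11  11  11  11  12  12  12  12  12
  3   0  11  11  11  11  11  12  20  20  20  20
  4   0  11  11  11  22  22  22  22  22  23  31

31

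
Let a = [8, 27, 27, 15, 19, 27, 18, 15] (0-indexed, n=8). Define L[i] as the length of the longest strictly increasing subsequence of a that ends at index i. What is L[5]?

   i    0    1    2    3    4    5    6    7
a[i]    8   27   27   15   19   27   18   15
L[i]    1    2    2    2    3    4    3    2

4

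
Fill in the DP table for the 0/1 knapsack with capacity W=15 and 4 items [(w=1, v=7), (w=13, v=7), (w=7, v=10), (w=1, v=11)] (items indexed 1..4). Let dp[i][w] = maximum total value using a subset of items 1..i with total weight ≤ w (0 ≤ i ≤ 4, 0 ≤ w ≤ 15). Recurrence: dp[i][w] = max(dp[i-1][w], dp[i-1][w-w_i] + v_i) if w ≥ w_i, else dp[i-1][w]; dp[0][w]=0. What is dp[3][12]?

17

i\w   0   1   2   3   4   5   6   7   8   9  10  11  12  13  14  15
  0   0   0   0   0   0   0   0   0   0   0   0   0   0   0   0   0
  1   0   7   7   7   7   7   7   7   7   7   7   7   7   7   7   7
  2   0   7   7   7   7   7   7   7   7   7   7   7   7   7  14  14
  3   0   7   7   7   7   7   7  10  17  17  17  17  17  17  17  17
  4   0  11  18  18  18  18  18  18  21  28  28  28  28  28  28  28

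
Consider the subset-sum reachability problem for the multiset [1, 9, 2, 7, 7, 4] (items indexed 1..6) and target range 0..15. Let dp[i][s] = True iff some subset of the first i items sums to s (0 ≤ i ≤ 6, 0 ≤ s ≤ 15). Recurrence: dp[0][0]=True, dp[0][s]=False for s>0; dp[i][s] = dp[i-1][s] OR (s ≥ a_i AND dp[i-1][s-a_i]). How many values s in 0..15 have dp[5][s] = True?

i\s   0   1   2   3   4   5   6   7   8   9  10  11  12  13  14  15
  0   T   F   F   F   F   F   F   F   F   F   F   F   F   F   F   F
  1   T   T   F   F   F   F   F   F   F   F   F   F   F   F   F   F
  2   T   T   F   F   F   F   F   F   F   T   T   F   F   F   F   F
  3   T   T   T   T   F   F   F   F   F   T   T   T   T   F   F   F
  4   T   T   T   T   F   F   F   T   T   T   T   T   T   F   F   F
  5   T   T   T   T   F   F   F   T   T   T   T   T   T   F   T   T
  6   T   T   T   T   T   T   T   T   T   T   T   T   T   T   T   T

12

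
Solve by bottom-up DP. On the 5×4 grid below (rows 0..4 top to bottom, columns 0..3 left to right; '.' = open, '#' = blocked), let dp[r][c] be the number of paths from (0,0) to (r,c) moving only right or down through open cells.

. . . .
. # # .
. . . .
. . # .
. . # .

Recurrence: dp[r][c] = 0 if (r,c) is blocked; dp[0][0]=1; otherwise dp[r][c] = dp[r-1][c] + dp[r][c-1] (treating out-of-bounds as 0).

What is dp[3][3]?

r\c   0   1   2   3
  0   1   1   1   1
  1   1   0   0   1
  2   1   1   1   2
  3   1   2   0   2
  4   1   3   0   2

2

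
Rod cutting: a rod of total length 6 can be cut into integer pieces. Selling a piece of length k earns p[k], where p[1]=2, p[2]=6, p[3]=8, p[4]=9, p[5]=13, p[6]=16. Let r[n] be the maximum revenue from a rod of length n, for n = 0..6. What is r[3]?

   n    0    1    2    3    4    5    6
r[n]    0    2    6    8   12   14   18

8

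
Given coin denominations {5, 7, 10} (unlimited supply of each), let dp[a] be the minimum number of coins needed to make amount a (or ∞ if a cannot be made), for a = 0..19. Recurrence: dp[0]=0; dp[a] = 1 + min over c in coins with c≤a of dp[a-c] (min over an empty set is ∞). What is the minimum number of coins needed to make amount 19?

3

 a  0  1  2  3  4  5  6  7  8  9 10 11 12 13 14 15 16 17 18 19
dp  0  -  -  -  -  1  -  1  -  -  1  -  2  -  2  2  -  2  -  3
(- denotes ∞ / unreachable)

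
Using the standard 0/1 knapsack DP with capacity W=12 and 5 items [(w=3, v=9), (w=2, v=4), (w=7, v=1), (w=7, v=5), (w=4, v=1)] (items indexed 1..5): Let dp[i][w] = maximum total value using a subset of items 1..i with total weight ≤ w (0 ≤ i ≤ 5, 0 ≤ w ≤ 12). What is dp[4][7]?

13

i\w   0   1   2   3   4   5   6   7   8   9  10  11  12
  0   0   0   0   0   0   0   0   0   0   0   0   0   0
  1   0   0   0   9   9   9   9   9   9   9   9   9   9
  2   0   0   4   9   9  13  13  13  13  13  13  13  13
  3   0   0   4   9   9  13  13  13  13  13  13  13  14
  4   0   0   4   9   9  13  13  13  13  13  14  14  18
  5   0   0   4   9   9  13  13  13  13  14  14  14  18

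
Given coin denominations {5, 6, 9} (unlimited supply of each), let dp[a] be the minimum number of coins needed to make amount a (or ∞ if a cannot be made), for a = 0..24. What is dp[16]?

3

 a  0  1  2  3  4  5  6  7  8  9 10 11 12 13 14 15 16 17 18 19 20 21 22 23 24
dp  0  -  -  -  -  1  1  -  -  1  2  2  2  -  2  2  3  3  2  3  3  3  4  3  3
(- denotes ∞ / unreachable)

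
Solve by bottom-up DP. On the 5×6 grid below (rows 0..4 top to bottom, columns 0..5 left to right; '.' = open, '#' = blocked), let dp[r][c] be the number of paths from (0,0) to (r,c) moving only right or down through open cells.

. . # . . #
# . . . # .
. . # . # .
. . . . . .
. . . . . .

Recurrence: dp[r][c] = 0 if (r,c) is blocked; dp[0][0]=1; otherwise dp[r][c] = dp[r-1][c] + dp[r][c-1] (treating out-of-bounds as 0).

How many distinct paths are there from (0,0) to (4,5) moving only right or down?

8

r\c   0   1   2   3   4   5
  0   1   1   0   0   0   0
  1   0   1   1   1   0   0
  2   0   1   0   1   0   0
  3   0   1   1   2   2   2
  4   0   1   2   4   6   8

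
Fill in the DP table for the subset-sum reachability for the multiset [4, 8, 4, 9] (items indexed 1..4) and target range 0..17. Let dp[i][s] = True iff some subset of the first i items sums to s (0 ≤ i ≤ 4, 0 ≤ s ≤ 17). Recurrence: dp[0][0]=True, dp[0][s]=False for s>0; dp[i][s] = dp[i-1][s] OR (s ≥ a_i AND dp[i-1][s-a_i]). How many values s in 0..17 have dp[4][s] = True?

8

i\s   0   1   2   3   4   5   6   7   8   9  10  11  12  13  14  15  16  17
  0   T   F   F   F   F   F   F   F   F   F   F   F   F   F   F   F   F   F
  1   T   F   F   F   T   F   F   F   F   F   F   F   F   F   F   F   F   F
  2   T   F   F   F   T   F   F   F   T   F   F   F   T   F   F   F   F   F
  3   T   F   F   F   T   F   F   F   T   F   F   F   T   F   F   F   T   F
  4   T   F   F   F   T   F   F   F   T   T   F   F   T   T   F   F   T   T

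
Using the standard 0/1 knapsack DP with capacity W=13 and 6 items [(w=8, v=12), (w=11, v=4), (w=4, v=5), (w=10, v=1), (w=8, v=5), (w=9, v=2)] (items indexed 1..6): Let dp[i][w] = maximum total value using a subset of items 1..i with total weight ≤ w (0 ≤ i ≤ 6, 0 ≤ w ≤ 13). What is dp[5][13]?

i\w   0   1   2   3   4   5   6   7   8   9  10  11  12  13
  0   0   0   0   0   0   0   0   0   0   0   0   0   0   0
  1   0   0   0   0   0   0   0   0  12  12  12  12  12  12
  2   0   0   0   0   0   0   0   0  12  12  12  12  12  12
  3   0   0   0   0   5   5   5   5  12  12  12  12  17  17
  4   0   0   0   0   5   5   5   5  12  12  12  12  17  17
  5   0   0   0   0   5   5   5   5  12  12  12  12  17  17
  6   0   0   0   0   5   5   5   5  12  12  12  12  17  17

17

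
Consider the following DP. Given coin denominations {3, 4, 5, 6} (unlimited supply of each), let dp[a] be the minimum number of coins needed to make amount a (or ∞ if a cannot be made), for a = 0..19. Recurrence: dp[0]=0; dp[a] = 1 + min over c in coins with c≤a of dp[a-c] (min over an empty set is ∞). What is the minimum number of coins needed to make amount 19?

 a  0  1  2  3  4  5  6  7  8  9 10 11 12 13 14 15 16 17 18 19
dp  0  -  -  1  1  1  1  2  2  2  2  2  2  3  3  3  3  3  3  4
(- denotes ∞ / unreachable)

4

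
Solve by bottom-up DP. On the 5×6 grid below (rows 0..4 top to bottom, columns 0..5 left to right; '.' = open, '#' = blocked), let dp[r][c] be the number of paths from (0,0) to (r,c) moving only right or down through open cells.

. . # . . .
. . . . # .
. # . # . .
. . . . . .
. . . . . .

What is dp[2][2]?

2

r\c   0   1   2   3   4   5
  0   1   1   0   0   0   0
  1   1   2   2   2   0   0
  2   1   0   2   0   0   0
  3   1   1   3   3   3   3
  4   1   2   5   8  11  14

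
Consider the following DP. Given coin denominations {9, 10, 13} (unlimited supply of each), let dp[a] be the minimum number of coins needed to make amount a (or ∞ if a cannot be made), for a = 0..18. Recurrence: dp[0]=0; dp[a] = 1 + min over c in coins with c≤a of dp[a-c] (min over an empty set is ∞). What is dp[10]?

 a  0  1  2  3  4  5  6  7  8  9 10 11 12 13 14 15 16 17 18
dp  0  -  -  -  -  -  -  -  -  1  1  -  -  1  -  -  -  -  2
(- denotes ∞ / unreachable)

1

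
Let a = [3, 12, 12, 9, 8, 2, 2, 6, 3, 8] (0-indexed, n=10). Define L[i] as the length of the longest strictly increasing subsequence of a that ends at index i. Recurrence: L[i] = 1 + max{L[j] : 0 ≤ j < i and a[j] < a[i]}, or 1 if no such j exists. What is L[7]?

   i    0    1    2    3    4    5    6    7    8    9
a[i]    3   12   12    9    8    2    2    6    3    8
L[i]    1    2    2    2    2    1    1    2    2    3

2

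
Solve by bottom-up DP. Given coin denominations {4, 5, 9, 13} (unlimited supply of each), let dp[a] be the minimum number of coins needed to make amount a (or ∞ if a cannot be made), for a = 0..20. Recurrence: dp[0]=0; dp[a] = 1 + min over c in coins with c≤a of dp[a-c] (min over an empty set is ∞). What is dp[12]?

 a  0  1  2  3  4  5  6  7  8  9 10 11 12 13 14 15 16 17 18 19 20
dp  0  -  -  -  1  1  -  -  2  1  2  -  3  1  2  3  4  2  2  3  4
(- denotes ∞ / unreachable)

3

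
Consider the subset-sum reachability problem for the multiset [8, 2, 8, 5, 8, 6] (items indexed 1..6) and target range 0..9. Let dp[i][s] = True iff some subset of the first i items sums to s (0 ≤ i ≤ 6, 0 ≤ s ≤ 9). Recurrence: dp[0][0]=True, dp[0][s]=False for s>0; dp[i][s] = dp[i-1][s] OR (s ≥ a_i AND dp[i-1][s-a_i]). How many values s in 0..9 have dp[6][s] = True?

i\s   0   1   2   3   4   5   6   7   8   9
  0   T   F   F   F   F   F   F   F   F   F
  1   T   F   F   F   F   F   F   F   T   F
  2   T   F   T   F   F   F   F   F   T   F
  3   T   F   T   F   F   F   F   F   T   F
  4   T   F   T   F   F   T   F   T   T   F
  5   T   F   T   F   F   T   F   T   T   F
  6   T   F   T   F   F   T   T   T   T   F

6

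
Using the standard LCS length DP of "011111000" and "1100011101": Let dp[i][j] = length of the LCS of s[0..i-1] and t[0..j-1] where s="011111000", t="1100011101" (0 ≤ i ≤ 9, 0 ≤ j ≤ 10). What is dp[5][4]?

2

   ''  1  1  0  0  0  1  1  1  0  1
''  0  0  0  0  0  0  0  0  0  0  0
 0  0  0  0  1  1  1  1  1  1  1  1
 1  0  1  1  1  1  1  2  2  2  2  2
 1  0  1  2  2  2  2  2  3  3  3  3
 1  0  1  2  2  2  2  3  3  4  4  4
 1  0  1  2  2  2  2  3  4  4  4  5
 1  0  1  2  2  2  2  3  4  5  5  5
 0  0  1  2  3  3  3  3  4  5  6  6
 0  0  1  2  3  4  4  4  4  5  6  6
 0  0  1  2  3  4  5  5  5  5  6  6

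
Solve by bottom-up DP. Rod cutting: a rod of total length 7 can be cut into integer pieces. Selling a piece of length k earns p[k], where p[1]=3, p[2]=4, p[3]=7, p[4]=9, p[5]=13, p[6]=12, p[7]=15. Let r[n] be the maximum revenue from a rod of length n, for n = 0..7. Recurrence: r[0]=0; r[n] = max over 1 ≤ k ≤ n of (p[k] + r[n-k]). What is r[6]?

   n    0    1    2    3    4    5    6    7
r[n]    0    3    6    9   12   15   18   21

18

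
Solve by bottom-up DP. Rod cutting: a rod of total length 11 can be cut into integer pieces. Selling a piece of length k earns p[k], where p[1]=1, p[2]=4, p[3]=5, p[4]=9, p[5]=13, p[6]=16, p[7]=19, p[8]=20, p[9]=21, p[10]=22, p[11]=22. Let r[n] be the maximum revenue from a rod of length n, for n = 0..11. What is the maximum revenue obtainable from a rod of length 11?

   n    0    1    2    3    4    5    6    7    8    9   10   11
r[n]    0    1    4    5    9   13   16   19   20   23   26   29

29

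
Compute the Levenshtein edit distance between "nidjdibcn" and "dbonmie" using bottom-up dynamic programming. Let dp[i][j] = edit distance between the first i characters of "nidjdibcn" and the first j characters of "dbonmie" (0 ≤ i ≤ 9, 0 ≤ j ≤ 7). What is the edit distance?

   ''  d  b  o  n  m  i  e
''  0  1  2  3  4  5  6  7
 n  1  1  2  3  3  4  5  6
 i  2  2  2  3  4  4  4  5
 d  3  2  3  3  4  5  5  5
 j  4  3  3  4  4  5  6  6
 d  5  4  4  4  5  5  6  7
 i  6  5  5  5  5  6  5  6
 b  7  6  5  6  6  6  6  6
 c  8  7  6  6  7  7  7  7
 n  9  8  7  7  6  7  8  8

8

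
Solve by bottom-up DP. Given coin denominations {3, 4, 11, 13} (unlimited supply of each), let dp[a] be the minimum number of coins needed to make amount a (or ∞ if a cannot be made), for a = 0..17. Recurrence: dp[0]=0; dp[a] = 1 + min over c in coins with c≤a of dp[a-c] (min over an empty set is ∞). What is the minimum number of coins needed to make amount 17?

2

 a  0  1  2  3  4  5  6  7  8  9 10 11 12 13 14 15 16 17
dp  0  -  -  1  1  -  2  2  2  3  3  1  3  1  2  2  2  2
(- denotes ∞ / unreachable)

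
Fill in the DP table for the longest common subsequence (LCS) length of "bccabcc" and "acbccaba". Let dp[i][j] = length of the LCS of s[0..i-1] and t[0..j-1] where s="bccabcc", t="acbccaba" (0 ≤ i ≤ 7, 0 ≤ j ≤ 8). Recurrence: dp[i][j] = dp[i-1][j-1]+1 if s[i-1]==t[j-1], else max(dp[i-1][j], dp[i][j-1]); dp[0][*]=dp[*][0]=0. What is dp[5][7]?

5

   ''  a  c  b  c  c  a  b  a
''  0  0  0  0  0  0  0  0  0
 b  0  0  0  1  1  1  1  1  1
 c  0  0  1  1  2  2  2  2  2
 c  0  0  1  1  2  3  3  3  3
 a  0  1  1  1  2  3  4  4  4
 b  0  1  1  2  2  3  4  5  5
 c  0  1  2  2  3  3  4  5  5
 c  0  1  2  2  3  4  4  5  5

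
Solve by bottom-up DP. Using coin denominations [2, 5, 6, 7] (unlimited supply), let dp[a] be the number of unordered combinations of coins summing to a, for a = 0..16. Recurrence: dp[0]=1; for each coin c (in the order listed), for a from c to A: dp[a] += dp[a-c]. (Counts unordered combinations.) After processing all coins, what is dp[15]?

after  coin     0     1     2     3     4     5     6     7     8     9    10    11    12    13    14    15    16
          2     1     0     1     0     1     0     1     0     1     0     1     0     1     0     1     0     1
          5     1     0     1     0     1     1     1     1     1     1     2     1     2     1     2     2     2
          6     1     0     1     0     1     1     2     1     2     1     3     2     4     2     4     3     5
          7     1     0     1     0     1     1     2     2     2     2     3     3     5     4     6     5     7

5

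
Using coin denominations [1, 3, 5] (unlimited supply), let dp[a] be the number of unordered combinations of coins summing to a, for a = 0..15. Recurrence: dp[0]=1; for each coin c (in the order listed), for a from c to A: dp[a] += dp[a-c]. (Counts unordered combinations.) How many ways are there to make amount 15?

13

after  coin     0     1     2     3     4     5     6     7     8     9    10    11    12    13    14    15
          1     1     1     1     1     1     1     1     1     1     1     1     1     1     1     1     1
          3     1     1     1     2     2     2     3     3     3     4     4     4     5     5     5     6
          5     1     1     1     2     2     3     4     4     5     6     7     8     9    10    11    13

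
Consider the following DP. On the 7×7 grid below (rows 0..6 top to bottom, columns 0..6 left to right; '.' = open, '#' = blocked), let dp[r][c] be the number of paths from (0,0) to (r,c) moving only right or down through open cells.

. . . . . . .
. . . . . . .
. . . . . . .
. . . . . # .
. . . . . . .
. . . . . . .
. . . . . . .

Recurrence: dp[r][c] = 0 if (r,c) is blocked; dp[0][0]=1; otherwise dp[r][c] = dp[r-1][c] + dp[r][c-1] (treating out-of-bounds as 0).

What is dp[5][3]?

r\c   0   1   2   3   4   5   6
  0   1   1   1   1   1   1   1
  1   1   2   3   4   5   6   7
  2   1   3   6  10  15  21  28
  3   1   4  10  20  35   0  28
  4   1   5  15  35  70  70  98
  5   1   6  21  56 126 196 294
  6   1   7  28  84 210 406 700

56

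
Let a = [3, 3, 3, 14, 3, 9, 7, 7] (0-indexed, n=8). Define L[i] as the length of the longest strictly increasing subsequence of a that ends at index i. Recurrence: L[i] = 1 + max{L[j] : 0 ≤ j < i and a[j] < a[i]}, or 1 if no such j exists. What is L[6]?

   i    0    1    2    3    4    5    6    7
a[i]    3    3    3   14    3    9    7    7
L[i]    1    1    1    2    1    2    2    2

2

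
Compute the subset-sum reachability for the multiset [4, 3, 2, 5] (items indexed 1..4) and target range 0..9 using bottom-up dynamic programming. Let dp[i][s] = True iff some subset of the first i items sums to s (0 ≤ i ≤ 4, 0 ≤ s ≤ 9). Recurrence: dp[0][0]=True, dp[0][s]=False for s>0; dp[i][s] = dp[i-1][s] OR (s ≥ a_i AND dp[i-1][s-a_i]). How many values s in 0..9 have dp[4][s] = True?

i\s   0   1   2   3   4   5   6   7   8   9
  0   T   F   F   F   F   F   F   F   F   F
  1   T   F   F   F   T   F   F   F   F   F
  2   T   F   F   T   T   F   F   T   F   F
  3   T   F   T   T   T   T   T   T   F   T
  4   T   F   T   T   T   T   T   T   T   T

9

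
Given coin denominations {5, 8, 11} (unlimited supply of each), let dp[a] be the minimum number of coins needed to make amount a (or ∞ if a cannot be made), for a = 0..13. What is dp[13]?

2

 a  0  1  2  3  4  5  6  7  8  9 10 11 12 13
dp  0  -  -  -  -  1  -  -  1  -  2  1  -  2
(- denotes ∞ / unreachable)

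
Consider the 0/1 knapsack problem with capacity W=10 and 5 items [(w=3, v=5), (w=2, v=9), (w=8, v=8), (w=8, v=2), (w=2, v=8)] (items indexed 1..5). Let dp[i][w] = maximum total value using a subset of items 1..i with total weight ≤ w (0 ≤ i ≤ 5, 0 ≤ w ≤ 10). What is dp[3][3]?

9

i\w   0   1   2   3   4   5   6   7   8   9  10
  0   0   0   0   0   0   0   0   0   0   0   0
  1   0   0   0   5   5   5   5   5   5   5   5
  2   0   0   9   9   9  14  14  14  14  14  14
  3   0   0   9   9   9  14  14  14  14  14  17
  4   0   0   9   9   9  14  14  14  14  14  17
  5   0   0   9   9  17  17  17  22  22  22  22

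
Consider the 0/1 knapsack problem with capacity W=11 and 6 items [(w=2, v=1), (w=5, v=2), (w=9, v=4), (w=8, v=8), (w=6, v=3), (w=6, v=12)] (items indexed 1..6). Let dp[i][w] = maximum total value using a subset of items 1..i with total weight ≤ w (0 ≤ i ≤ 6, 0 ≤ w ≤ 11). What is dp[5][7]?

i\w   0   1   2   3   4   5   6   7   8   9  10  11
  0   0   0   0   0   0   0   0   0   0   0   0   0
  1   0   0   1   1   1   1   1   1   1   1   1   1
  2   0   0   1   1   1   2   2   3   3   3   3   3
  3   0   0   1   1   1   2   2   3   3   4   4   5
  4   0   0   1   1   1   2   2   3   8   8   9   9
  5   0   0   1   1   1   2   3   3   8   8   9   9
  6   0   0   1   1   1   2  12  12  13  13  13  14

3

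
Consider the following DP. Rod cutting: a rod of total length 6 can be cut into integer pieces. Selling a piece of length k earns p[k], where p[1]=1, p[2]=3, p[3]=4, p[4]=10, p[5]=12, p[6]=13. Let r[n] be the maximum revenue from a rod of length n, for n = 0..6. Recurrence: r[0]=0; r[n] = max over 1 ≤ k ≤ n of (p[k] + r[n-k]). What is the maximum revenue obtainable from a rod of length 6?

   n    0    1    2    3    4    5    6
r[n]    0    1    3    4   10   12   13

13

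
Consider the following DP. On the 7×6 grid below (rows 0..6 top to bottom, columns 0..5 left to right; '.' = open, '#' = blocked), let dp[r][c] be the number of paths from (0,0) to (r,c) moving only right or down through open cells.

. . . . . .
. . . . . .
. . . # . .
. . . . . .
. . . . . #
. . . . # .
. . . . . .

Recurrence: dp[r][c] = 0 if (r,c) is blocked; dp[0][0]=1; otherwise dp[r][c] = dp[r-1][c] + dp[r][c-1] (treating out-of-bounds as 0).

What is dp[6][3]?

r\c   0   1   2   3   4   5
  0   1   1   1   1   1   1
  1   1   2   3   4   5   6
  2   1   3   6   0   5  11
  3   1   4  10  10  15  26
  4   1   5  15  25  40   0
  5   1   6  21  46   0   0
  6   1   7  28  74  74  74

74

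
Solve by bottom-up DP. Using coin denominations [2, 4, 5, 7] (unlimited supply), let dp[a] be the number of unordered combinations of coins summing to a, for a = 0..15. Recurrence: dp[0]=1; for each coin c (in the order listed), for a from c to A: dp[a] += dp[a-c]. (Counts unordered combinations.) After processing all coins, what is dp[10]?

4

after  coin     0     1     2     3     4     5     6     7     8     9    10    11    12    13    14    15
          2     1     0     1     0     1     0     1     0     1     0     1     0     1     0     1     0
          4     1     0     1     0     2     0     2     0     3     0     3     0     4     0     4     0
          5     1     0     1     0     2     1     2     1     3     2     4     2     5     3     6     4
          7     1     0     1     0     2     1     2     2     3     3     4     4     6     5     8     7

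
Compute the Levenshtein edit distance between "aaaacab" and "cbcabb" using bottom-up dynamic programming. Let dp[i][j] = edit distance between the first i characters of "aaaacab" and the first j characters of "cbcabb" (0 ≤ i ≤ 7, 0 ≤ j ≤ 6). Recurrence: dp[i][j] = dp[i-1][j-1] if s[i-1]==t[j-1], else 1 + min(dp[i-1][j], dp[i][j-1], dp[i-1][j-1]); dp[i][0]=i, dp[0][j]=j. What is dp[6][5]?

5

   ''  c  b  c  a  b  b
''  0  1  2  3  4  5  6
 a  1  1  2  3  3  4  5
 a  2  2  2  3  3  4  5
 a  3  3  3  3  3  4  5
 a  4  4  4  4  3  4  5
 c  5  4  5  4  4  4  5
 a  6  5  5  5  4  5  5
 b  7  6  5  6  5  4  5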